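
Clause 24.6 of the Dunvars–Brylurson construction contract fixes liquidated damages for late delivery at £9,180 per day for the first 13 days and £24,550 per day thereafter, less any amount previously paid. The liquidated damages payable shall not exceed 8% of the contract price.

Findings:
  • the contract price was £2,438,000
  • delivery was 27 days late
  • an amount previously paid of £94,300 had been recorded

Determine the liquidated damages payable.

£195,040

First 13 days: 13 × £9,180 = £119,340
Remaining days: (27 − 13) × £24,550 = £343,700
Accrued per-day damages: £119,340 + £343,700 = £463,040
Less amount previously paid: £463,040 − £94,300 = £368,740
Cap: 8% of £2,438,000 = £195,040
Cap at £195,040: £368,740 exceeds the cap → £195,040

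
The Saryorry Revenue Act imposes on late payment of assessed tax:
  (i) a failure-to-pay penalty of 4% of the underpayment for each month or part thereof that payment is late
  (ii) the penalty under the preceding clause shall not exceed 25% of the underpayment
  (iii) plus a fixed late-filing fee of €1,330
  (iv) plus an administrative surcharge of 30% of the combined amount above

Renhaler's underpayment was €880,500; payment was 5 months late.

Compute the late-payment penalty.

Accrued rate: 4% × 5 = 20%, capped at 25% → 20%
Failure-to-pay penalty: 20% of €880,500 = €176,100
Penalty before surcharge: €176,100 + €1,330 = €177,430
Administrative surcharge: 30% of €177,430 = €53,229
Total penalty: €177,430 + €53,229 = €230,659

€230,659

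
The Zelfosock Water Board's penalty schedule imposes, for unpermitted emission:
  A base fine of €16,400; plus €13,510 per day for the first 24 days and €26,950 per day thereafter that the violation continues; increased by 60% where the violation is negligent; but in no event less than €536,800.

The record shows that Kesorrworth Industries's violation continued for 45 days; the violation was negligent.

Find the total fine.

First 24 days: 24 × €13,510 = €324,240
Remaining days: (45 − 24) × €26,950 = €565,950
Per-day component: €324,240 + €565,950 = €890,190
Base plus per-day: €16,400 + €890,190 = €906,590
Enhancement: 60% of €906,590 = €543,954
Enhanced fine: €906,590 + €543,954 = €1,450,544
Minimum €536,800: €1,450,544 meets the minimum, no increase.

€1,450,544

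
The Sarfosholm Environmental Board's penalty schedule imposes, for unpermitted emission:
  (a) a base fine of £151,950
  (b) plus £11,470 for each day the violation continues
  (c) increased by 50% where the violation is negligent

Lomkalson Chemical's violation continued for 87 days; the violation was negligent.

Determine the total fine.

£1,724,760

Per-day component: 87 × £11,470 = £997,890
Base plus per-day: £151,950 + £997,890 = £1,149,840
Enhancement: 50% of £1,149,840 = £574,920
Enhanced fine: £1,149,840 + £574,920 = £1,724,760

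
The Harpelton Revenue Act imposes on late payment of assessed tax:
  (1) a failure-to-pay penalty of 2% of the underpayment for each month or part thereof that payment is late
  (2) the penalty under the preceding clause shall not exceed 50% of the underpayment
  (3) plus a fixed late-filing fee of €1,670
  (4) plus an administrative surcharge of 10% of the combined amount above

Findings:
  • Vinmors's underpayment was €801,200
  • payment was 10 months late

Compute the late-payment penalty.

Accrued rate: 2% × 10 = 20%, capped at 50% → 20%
Failure-to-pay penalty: 20% of €801,200 = €160,240
Penalty before surcharge: €160,240 + €1,670 = €161,910
Administrative surcharge: 10% of €161,910 = €16,191
Total penalty: €161,910 + €16,191 = €178,101

€178,101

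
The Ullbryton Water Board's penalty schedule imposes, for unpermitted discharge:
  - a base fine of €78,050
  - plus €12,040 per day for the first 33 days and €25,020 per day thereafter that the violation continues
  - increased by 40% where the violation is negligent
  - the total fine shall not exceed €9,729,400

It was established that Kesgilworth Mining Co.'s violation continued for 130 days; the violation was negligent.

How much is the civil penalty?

First 33 days: 33 × €12,040 = €397,320
Remaining days: (130 − 33) × €25,020 = €2,426,940
Per-day component: €397,320 + €2,426,940 = €2,824,260
Base plus per-day: €78,050 + €2,824,260 = €2,902,310
Enhancement: 40% of €2,902,310 = €1,160,924
Enhanced fine: €2,902,310 + €1,160,924 = €4,063,234
Cap at €9,729,400: €4,063,234 is within the cap, no reduction.

€4,063,234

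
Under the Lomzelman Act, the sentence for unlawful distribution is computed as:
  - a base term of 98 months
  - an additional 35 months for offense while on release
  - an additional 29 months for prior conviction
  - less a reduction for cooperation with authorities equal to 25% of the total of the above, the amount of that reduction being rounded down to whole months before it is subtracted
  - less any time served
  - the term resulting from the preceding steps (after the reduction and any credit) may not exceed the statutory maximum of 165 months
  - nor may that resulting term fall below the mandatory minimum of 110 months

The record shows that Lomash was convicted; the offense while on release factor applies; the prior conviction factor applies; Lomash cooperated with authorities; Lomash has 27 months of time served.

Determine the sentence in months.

110 months

Offense while on release enhancement: +35 months
Prior conviction enhancement: +29 months
Adjusted term: 98 months + 35 months + 29 months = 162 months
Cooperation with authorities reduction: 25% of 162 months = 40 months (rounded down)
After reduction: 162 − 40 = 122 months
Less time served: 122 months − 27 months = 95 months
Cap at 165 months: 95 months is within the cap, no reduction.
Minimum 110 months: 95 months is below the minimum → 110 months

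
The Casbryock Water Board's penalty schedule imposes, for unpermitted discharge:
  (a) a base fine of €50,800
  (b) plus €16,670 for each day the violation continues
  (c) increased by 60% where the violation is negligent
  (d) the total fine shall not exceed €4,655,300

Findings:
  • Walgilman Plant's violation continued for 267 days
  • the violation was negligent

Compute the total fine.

€4,655,300

Per-day component: 267 × €16,670 = €4,450,890
Base plus per-day: €50,800 + €4,450,890 = €4,501,690
Enhancement: 60% of €4,501,690 = €2,701,014
Enhanced fine: €4,501,690 + €2,701,014 = €7,202,704
Cap at €4,655,300: €7,202,704 exceeds the cap → €4,655,300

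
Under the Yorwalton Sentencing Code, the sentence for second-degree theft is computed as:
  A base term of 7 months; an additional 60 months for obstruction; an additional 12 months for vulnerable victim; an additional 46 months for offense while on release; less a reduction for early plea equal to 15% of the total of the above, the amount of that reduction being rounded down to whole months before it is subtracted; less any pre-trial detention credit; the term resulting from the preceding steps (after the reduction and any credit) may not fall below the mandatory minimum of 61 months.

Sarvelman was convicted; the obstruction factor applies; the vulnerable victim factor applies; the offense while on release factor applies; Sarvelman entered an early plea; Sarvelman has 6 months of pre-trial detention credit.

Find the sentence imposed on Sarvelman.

101 months

Obstruction enhancement: +60 months
Vulnerable victim enhancement: +12 months
Offense while on release enhancement: +46 months
Adjusted term: 7 months + 60 months + 12 months + 46 months = 125 months
Early plea reduction: 15% of 125 months = 18 months (rounded down)
After reduction: 125 − 18 = 107 months
Less pre-trial detention credit: 107 months − 6 months = 101 months
Minimum 61 months: 101 months meets the minimum, no increase.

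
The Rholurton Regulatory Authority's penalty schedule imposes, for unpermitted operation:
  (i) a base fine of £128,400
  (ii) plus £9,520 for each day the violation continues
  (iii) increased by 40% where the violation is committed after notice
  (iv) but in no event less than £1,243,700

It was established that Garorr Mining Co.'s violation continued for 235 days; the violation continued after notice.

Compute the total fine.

Per-day component: 235 × £9,520 = £2,237,200
Base plus per-day: £128,400 + £2,237,200 = £2,365,600
Enhancement: 40% of £2,365,600 = £946,240
Enhanced fine: £2,365,600 + £946,240 = £3,311,840
Minimum £1,243,700: £3,311,840 meets the minimum, no increase.

Civil penalty: £3,311,840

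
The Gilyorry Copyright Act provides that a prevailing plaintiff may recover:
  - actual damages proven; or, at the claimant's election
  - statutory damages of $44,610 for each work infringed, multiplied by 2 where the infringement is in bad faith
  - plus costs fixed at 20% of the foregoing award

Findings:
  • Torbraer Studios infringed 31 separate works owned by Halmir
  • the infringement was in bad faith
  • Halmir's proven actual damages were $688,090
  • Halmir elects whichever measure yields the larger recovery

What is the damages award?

Statutory damages: 31 × $44,610 = $1,382,910
Doubled: 2 × $1,382,910 = $2,765,820
Greater of actual damages ($688,090) or enhanced statutory damages ($2,765,820): $2,765,820
Costs: 20% of $2,765,820 = $553,164
Award plus costs: $2,765,820 + $553,164 = $3,318,984

$3,318,984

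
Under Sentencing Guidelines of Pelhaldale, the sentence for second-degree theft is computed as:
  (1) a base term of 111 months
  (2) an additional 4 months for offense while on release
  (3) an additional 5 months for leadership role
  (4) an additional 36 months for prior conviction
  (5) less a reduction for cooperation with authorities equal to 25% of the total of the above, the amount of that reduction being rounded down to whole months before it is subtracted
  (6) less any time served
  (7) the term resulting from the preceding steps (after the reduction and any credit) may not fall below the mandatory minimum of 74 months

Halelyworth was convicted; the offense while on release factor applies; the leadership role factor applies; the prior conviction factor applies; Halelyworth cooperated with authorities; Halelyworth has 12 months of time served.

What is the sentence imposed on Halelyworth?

Offense while on release enhancement: +4 months
Leadership role enhancement: +5 months
Prior conviction enhancement: +36 months
Adjusted term: 111 months + 4 months + 5 months + 36 months = 156 months
Cooperation with authorities reduction: 25% of 156 months = 39 months (rounded down)
After reduction: 156 − 39 = 117 months
Less time served: 117 months − 12 months = 105 months
Minimum 74 months: 105 months meets the minimum, no increase.

105 months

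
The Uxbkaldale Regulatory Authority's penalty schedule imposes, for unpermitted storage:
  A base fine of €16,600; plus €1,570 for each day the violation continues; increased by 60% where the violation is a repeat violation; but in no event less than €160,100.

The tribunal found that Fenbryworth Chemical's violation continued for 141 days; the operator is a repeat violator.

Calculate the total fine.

Per-day component: 141 × €1,570 = €221,370
Base plus per-day: €16,600 + €221,370 = €237,970
Enhancement: 60% of €237,970 = €142,782
Enhanced fine: €237,970 + €142,782 = €380,752
Minimum €160,100: €380,752 meets the minimum, no increase.

€380,752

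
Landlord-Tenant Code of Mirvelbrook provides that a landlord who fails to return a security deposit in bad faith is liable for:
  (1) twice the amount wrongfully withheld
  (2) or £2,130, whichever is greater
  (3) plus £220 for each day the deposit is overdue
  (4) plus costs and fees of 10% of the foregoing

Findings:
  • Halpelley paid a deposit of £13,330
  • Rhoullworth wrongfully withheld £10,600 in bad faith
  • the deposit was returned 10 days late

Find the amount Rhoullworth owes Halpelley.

Doubled: 2 × £10,600 = £21,200
Minimum £2,130: £21,200 meets the minimum, no increase.
Late-return penalty: 10 × £220 = £2,200
Damages plus late penalty: £21,200 + £2,200 = £23,400
Costs and fees: 10% of £23,400 = £2,340
Total recovery: £23,400 + £2,340 = £25,740

£25,740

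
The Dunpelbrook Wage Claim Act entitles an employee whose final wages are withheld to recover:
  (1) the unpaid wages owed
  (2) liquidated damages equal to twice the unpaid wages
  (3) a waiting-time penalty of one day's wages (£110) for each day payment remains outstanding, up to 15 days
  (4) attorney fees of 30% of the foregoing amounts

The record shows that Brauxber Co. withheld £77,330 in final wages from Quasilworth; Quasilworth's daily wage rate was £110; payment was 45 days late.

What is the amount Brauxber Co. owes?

£303,732

Doubled: 2 × £77,330 = £154,660
Penalty days: min(45, 15) = 15
Waiting-time penalty: 15 × £110 = £1,650
Subtotal: £77,330 + £154,660 + £1,650 = £233,640
Attorney fees: 30% of £233,640 = £70,092
Total award: £233,640 + £70,092 = £303,732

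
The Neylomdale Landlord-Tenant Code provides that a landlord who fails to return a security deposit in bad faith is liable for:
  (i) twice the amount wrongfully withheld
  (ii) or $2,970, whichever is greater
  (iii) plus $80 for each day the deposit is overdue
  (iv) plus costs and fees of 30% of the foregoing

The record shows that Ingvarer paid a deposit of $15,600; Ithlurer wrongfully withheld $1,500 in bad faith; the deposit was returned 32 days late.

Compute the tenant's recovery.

$7,228

Doubled: 2 × $1,500 = $3,000
Minimum $2,970: $3,000 meets the minimum, no increase.
Late-return penalty: 32 × $80 = $2,560
Damages plus late penalty: $3,000 + $2,560 = $5,560
Costs and fees: 30% of $5,560 = $1,668
Total recovery: $5,560 + $1,668 = $7,228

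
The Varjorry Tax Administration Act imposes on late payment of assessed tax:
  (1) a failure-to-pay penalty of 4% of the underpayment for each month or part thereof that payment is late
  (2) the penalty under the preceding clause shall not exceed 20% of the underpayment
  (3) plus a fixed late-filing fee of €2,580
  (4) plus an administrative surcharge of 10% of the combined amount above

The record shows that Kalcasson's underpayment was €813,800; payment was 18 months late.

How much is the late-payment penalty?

Penalty: €181,874

Accrued rate: 4% × 18 = 72%, capped at 20% → 20%
Failure-to-pay penalty: 20% of €813,800 = €162,760
Penalty before surcharge: €162,760 + €2,580 = €165,340
Administrative surcharge: 10% of €165,340 = €16,534
Total penalty: €165,340 + €16,534 = €181,874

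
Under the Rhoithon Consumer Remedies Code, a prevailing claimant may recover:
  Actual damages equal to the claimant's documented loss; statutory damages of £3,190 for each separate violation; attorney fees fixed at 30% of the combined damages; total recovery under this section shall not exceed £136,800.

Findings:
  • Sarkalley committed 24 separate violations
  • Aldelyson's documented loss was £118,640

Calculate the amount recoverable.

Statutory damages: 24 × £3,190 = £76,560
Combined damages: £118,640 + £76,560 = £195,200
Attorney fees: 30% of £195,200 = £58,560
Total before cap: £195,200 + £58,560 = £253,760
Cap at £136,800: £253,760 exceeds the cap → £136,800

£136,800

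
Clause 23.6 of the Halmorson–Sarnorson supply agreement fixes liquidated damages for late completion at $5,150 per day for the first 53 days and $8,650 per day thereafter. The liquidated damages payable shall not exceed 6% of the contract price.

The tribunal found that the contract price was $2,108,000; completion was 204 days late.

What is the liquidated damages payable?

$126,480

First 53 days: 53 × $5,150 = $272,950
Remaining days: (204 − 53) × $8,650 = $1,306,150
Accrued per-day damages: $272,950 + $1,306,150 = $1,579,100
Cap: 6% of $2,108,000 = $126,480
Cap at $126,480: $1,579,100 exceeds the cap → $126,480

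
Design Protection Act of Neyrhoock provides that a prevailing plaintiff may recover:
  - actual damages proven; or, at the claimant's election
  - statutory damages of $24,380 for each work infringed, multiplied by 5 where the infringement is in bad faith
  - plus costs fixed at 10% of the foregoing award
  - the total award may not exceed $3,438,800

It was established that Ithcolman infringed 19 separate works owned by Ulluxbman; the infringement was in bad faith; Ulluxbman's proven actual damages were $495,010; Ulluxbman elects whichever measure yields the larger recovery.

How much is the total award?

Statutory damages: 19 × $24,380 = $463,220
Multiplied by 5: 5 × $463,220 = $2,316,100
Greater of actual damages ($495,010) or enhanced statutory damages ($2,316,100): $2,316,100
Costs: 10% of $2,316,100 = $231,610
Award plus costs: $2,316,100 + $231,610 = $2,547,710
Cap at $3,438,800: $2,547,710 is within the cap, no reduction.

Award: $2,547,710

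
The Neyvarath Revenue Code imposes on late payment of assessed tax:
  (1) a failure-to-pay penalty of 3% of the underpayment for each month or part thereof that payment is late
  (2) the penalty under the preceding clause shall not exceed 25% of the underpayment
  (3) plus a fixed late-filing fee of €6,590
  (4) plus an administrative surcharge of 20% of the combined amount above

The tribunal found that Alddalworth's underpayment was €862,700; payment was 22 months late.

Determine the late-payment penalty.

Accrued rate: 3% × 22 = 66%, capped at 25% → 25%
Failure-to-pay penalty: 25% of €862,700 = €215,675
Penalty before surcharge: €215,675 + €6,590 = €222,265
Administrative surcharge: 20% of €222,265 = €44,453
Total penalty: €222,265 + €44,453 = €266,718

€266,718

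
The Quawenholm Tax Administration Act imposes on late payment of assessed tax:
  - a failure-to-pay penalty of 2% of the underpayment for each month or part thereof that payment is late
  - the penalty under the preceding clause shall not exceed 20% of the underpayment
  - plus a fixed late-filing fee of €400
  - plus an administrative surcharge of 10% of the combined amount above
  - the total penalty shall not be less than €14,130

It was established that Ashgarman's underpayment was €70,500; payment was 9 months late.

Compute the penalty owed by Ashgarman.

Accrued rate: 2% × 9 = 18%, capped at 20% → 18%
Failure-to-pay penalty: 18% of €70,500 = €12,690
Penalty before surcharge: €12,690 + €400 = €13,090
Administrative surcharge: 10% of €13,090 = €1,309
Total penalty: €13,090 + €1,309 = €14,399
Minimum €14,130: €14,399 meets the minimum, no increase.

Penalty: €14,399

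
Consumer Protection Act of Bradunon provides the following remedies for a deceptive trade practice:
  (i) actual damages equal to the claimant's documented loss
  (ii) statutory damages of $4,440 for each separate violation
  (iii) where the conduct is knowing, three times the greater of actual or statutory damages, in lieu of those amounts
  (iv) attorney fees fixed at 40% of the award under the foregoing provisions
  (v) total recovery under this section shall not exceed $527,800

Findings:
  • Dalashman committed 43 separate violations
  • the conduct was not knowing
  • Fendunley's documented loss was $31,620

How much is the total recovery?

Total recovery: $311,556

Statutory damages: 43 × $4,440 = $190,920
Conduct not knowing: the in-lieu enhancement does not apply.
Actual plus statutory damages: $31,620 + $190,920 = $222,540
Attorney fees: 40% of $222,540 = $89,016
Total before cap: $222,540 + $89,016 = $311,556
Cap at $527,800: $311,556 is within the cap, no reduction.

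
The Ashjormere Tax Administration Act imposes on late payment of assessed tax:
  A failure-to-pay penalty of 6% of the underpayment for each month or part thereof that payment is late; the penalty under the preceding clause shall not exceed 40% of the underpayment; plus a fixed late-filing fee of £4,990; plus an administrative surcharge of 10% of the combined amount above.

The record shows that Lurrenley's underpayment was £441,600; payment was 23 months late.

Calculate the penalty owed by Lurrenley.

Accrued rate: 6% × 23 = 138%, capped at 40% → 40%
Failure-to-pay penalty: 40% of £441,600 = £176,640
Penalty before surcharge: £176,640 + £4,990 = £181,630
Administrative surcharge: 10% of £181,630 = £18,163
Total penalty: £181,630 + £18,163 = £199,793

£199,793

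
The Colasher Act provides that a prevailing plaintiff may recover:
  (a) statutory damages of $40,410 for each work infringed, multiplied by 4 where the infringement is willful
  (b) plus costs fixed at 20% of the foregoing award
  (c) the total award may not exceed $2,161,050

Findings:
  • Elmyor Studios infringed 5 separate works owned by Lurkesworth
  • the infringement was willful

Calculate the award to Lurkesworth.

Statutory damages: 5 × $40,410 = $202,050
Multiplied by 4: 4 × $202,050 = $808,200
Costs: 20% of $808,200 = $161,640
Award plus costs: $808,200 + $161,640 = $969,840
Cap at $2,161,050: $969,840 is within the cap, no reduction.

$969,840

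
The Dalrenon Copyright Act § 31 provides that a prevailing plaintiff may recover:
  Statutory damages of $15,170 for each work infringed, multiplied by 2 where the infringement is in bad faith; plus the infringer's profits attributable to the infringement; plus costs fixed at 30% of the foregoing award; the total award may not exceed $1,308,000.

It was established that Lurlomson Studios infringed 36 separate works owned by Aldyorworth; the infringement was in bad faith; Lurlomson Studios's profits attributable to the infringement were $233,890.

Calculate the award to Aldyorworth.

Statutory damages: 36 × $15,170 = $546,120
Doubled: 2 × $546,120 = $1,092,240
Combined award: $1,092,240 + $233,890 = $1,326,130
Costs: 30% of $1,326,130 = $397,839
Award plus costs: $1,326,130 + $397,839 = $1,723,969
Cap at $1,308,000: $1,723,969 exceeds the cap → $1,308,000

$1,308,000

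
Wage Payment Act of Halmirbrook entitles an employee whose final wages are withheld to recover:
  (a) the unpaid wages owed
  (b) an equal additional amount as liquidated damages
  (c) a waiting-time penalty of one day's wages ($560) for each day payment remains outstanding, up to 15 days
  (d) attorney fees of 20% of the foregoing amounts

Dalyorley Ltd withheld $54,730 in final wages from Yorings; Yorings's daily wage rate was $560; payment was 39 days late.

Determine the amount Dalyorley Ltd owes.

$141,432

Liquidated damages (equal amount): $54,730
Penalty days: min(39, 15) = 15
Waiting-time penalty: 15 × $560 = $8,400
Subtotal: $54,730 + $54,730 + $8,400 = $117,860
Attorney fees: 20% of $117,860 = $23,572
Total award: $117,860 + $23,572 = $141,432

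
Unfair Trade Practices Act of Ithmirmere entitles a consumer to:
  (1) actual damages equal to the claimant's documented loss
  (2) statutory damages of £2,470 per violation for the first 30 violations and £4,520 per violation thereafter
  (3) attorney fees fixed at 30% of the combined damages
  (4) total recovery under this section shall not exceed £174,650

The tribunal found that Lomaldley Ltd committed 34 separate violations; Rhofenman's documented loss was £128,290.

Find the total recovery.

First 30 violations: 30 × £2,470 = £74,100
Remaining violations: (34 − 30) × £4,520 = £18,080
Statutory damages: £74,100 + £18,080 = £92,180
Combined damages: £128,290 + £92,180 = £220,470
Attorney fees: 30% of £220,470 = £66,141
Total before cap: £220,470 + £66,141 = £286,611
Cap at £174,650: £286,611 exceeds the cap → £174,650

£174,650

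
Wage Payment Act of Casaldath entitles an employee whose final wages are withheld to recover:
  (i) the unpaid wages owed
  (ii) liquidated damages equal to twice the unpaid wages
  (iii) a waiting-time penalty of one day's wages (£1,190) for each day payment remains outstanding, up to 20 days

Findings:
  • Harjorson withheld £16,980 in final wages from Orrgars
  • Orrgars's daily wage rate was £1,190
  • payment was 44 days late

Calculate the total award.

£74,740

Doubled: 2 × £16,980 = £33,960
Penalty days: min(44, 20) = 20
Waiting-time penalty: 20 × £1,190 = £23,800
Total award: £16,980 + £33,960 + £23,800 = £74,740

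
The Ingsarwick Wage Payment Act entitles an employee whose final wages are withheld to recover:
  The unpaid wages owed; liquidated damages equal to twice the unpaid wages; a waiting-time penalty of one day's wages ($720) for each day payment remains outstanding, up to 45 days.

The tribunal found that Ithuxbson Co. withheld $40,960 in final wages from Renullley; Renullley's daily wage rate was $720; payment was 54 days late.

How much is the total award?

Doubled: 2 × $40,960 = $81,920
Penalty days: min(54, 45) = 45
Waiting-time penalty: 45 × $720 = $32,400
Total award: $40,960 + $81,920 + $32,400 = $155,280

$155,280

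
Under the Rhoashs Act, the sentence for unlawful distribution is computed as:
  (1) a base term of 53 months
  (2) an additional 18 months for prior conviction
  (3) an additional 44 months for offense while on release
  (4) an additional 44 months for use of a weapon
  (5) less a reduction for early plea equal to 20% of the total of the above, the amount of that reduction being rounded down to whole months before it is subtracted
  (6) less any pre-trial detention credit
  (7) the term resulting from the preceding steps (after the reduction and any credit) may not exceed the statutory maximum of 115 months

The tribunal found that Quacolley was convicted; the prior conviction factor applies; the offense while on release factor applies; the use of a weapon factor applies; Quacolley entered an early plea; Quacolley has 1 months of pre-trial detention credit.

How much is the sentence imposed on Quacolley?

Prior conviction enhancement: +18 months
Offense while on release enhancement: +44 months
Use of a weapon enhancement: +44 months
Adjusted term: 53 months + 18 months + 44 months + 44 months = 159 months
Early plea reduction: 20% of 159 months = 31 months (rounded down)
After reduction: 159 − 31 = 128 months
Less pre-trial detention credit: 128 months − 1 months = 127 months
Cap at 115 months: 127 months exceeds the cap → 115 months

115 months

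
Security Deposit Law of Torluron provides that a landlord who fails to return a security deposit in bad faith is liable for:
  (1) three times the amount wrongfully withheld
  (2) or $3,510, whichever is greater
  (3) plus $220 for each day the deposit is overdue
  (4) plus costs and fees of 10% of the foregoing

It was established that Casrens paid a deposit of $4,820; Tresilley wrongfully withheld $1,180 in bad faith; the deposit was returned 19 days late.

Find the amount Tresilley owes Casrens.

Trebled: 3 × $1,180 = $3,540
Minimum $3,510: $3,540 meets the minimum, no increase.
Late-return penalty: 19 × $220 = $4,180
Damages plus late penalty: $3,540 + $4,180 = $7,720
Costs and fees: 10% of $7,720 = $772
Total recovery: $7,720 + $772 = $8,492

$8,492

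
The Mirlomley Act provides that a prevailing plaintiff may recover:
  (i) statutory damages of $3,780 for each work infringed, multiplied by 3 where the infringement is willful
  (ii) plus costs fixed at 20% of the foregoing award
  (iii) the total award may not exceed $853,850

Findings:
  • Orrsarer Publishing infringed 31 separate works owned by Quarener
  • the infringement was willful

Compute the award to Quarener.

Statutory damages: 31 × $3,780 = $117,180
Trebled: 3 × $117,180 = $351,540
Costs: 20% of $351,540 = $70,308
Award plus costs: $351,540 + $70,308 = $421,848
Cap at $853,850: $421,848 is within the cap, no reduction.

$421,848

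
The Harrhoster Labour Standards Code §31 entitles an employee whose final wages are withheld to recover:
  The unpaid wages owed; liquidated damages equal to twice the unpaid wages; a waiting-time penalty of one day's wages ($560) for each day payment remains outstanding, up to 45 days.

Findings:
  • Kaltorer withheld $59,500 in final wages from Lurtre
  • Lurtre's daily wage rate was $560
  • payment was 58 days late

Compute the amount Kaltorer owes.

Doubled: 2 × $59,500 = $119,000
Penalty days: min(58, 45) = 45
Waiting-time penalty: 45 × $560 = $25,200
Total award: $59,500 + $119,000 + $25,200 = $203,700

$203,700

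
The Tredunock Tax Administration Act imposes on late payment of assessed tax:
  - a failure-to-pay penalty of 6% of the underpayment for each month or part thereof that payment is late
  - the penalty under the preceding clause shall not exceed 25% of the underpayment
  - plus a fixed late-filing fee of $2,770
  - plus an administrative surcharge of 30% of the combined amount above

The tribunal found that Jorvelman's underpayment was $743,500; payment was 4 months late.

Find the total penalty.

Accrued rate: 6% × 4 = 24%, capped at 25% → 24%
Failure-to-pay penalty: 24% of $743,500 = $178,440
Penalty before surcharge: $178,440 + $2,770 = $181,210
Administrative surcharge: 30% of $181,210 = $54,363
Total penalty: $181,210 + $54,363 = $235,573

$235,573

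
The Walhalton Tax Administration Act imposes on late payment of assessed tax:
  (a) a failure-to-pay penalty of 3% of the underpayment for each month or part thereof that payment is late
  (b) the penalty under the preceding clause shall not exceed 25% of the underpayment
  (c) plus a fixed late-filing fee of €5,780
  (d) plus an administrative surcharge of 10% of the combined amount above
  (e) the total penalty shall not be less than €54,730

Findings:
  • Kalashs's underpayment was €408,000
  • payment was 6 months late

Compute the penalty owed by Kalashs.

Accrued rate: 3% × 6 = 18%, capped at 25% → 18%
Failure-to-pay penalty: 18% of €408,000 = €73,440
Penalty before surcharge: €73,440 + €5,780 = €79,220
Administrative surcharge: 10% of €79,220 = €7,922
Total penalty: €79,220 + €7,922 = €87,142
Minimum €54,730: €87,142 meets the minimum, no increase.

Penalty: €87,142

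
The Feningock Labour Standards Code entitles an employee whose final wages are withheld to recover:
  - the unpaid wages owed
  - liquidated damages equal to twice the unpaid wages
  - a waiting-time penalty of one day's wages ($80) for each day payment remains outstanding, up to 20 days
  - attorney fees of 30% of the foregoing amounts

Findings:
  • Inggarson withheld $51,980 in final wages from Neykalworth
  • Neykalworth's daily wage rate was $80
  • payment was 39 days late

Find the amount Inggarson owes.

$204,802

Doubled: 2 × $51,980 = $103,960
Penalty days: min(39, 20) = 20
Waiting-time penalty: 20 × $80 = $1,600
Subtotal: $51,980 + $103,960 + $1,600 = $157,540
Attorney fees: 30% of $157,540 = $47,262
Total award: $157,540 + $47,262 = $204,802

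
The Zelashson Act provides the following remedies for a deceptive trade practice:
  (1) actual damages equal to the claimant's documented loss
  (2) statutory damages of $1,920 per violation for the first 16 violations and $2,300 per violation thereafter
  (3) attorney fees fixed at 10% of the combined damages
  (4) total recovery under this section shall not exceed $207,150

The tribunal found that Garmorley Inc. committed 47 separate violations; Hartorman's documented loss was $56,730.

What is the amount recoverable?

First 16 violations: 16 × $1,920 = $30,720
Remaining violations: (47 − 16) × $2,300 = $71,300
Statutory damages: $30,720 + $71,300 = $102,020
Combined damages: $56,730 + $102,020 = $158,750
Attorney fees: 10% of $158,750 = $15,875
Total before cap: $158,750 + $15,875 = $174,625
Cap at $207,150: $174,625 is within the cap, no reduction.

$174,625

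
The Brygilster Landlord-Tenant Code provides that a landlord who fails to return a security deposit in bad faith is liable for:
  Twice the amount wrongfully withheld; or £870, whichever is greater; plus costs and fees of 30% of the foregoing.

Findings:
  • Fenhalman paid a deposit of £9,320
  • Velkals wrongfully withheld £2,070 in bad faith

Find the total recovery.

Doubled: 2 × £2,070 = £4,140
Minimum £870: £4,140 meets the minimum, no increase.
Costs and fees: 30% of £4,140 = £1,242
Total recovery: £4,140 + £1,242 = £5,382

Recovery: £5,382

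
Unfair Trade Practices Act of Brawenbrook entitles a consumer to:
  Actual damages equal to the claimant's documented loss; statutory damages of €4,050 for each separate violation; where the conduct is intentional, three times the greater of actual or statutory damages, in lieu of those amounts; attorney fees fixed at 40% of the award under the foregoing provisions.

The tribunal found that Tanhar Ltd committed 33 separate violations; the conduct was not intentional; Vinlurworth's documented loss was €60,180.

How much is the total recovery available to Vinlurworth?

Statutory damages: 33 × €4,050 = €133,650
Conduct not intentional: the in-lieu enhancement does not apply.
Actual plus statutory damages: €60,180 + €133,650 = €193,830
Attorney fees: 40% of €193,830 = €77,532
Total recovery: €193,830 + €77,532 = €271,362

€271,362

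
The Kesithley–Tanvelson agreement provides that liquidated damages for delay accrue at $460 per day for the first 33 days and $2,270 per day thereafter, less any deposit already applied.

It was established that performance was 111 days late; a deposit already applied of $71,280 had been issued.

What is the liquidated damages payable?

First 33 days: 33 × $460 = $15,180
Remaining days: (111 − 33) × $2,270 = $177,060
Accrued per-day damages: $15,180 + $177,060 = $192,240
Less deposit already applied: $192,240 − $71,280 = $120,960

Liquidated damages: $120,960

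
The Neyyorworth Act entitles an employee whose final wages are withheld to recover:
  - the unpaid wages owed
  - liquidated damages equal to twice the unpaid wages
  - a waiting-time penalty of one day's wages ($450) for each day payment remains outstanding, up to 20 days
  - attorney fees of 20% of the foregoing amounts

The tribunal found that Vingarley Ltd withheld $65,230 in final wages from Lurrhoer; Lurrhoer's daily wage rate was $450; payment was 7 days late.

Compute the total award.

$238,608

Doubled: 2 × $65,230 = $130,460
Penalty days: min(7, 20) = 7
Waiting-time penalty: 7 × $450 = $3,150
Subtotal: $65,230 + $130,460 + $3,150 = $198,840
Attorney fees: 20% of $198,840 = $39,768
Total award: $198,840 + $39,768 = $238,608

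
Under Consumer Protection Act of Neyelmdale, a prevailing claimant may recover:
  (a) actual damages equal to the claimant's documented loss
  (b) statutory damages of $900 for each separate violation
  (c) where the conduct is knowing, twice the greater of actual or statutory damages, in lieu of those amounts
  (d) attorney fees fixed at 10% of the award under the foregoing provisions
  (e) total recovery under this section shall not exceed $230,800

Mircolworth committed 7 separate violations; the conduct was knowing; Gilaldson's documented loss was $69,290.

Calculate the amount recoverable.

$152,438

Statutory damages: 7 × $900 = $6,300
Greater of actual damages ($69,290) or statutory damages ($6,300): $69,290
Doubled: 2 × $69,290 = $138,580
Attorney fees: 10% of $138,580 = $13,858
Total before cap: $138,580 + $13,858 = $152,438
Cap at $230,800: $152,438 is within the cap, no reduction.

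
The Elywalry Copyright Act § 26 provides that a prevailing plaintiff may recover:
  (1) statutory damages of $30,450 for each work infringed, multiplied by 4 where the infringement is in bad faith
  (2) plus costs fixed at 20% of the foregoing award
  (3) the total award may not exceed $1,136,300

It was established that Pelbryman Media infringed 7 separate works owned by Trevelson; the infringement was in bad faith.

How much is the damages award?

Statutory damages: 7 × $30,450 = $213,150
Multiplied by 4: 4 × $213,150 = $852,600
Costs: 20% of $852,600 = $170,520
Award plus costs: $852,600 + $170,520 = $1,023,120
Cap at $1,136,300: $1,023,120 is within the cap, no reduction.

$1,023,120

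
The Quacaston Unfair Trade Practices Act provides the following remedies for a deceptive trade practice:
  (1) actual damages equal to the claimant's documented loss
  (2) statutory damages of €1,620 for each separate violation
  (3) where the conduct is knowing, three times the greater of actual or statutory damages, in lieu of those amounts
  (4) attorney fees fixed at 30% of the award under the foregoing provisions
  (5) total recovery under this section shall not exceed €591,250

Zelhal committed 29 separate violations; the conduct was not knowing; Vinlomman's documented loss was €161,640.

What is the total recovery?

Total recovery: €271,206

Statutory damages: 29 × €1,620 = €46,980
Conduct not knowing: the in-lieu enhancement does not apply.
Actual plus statutory damages: €161,640 + €46,980 = €208,620
Attorney fees: 30% of €208,620 = €62,586
Total before cap: €208,620 + €62,586 = €271,206
Cap at €591,250: €271,206 is within the cap, no reduction.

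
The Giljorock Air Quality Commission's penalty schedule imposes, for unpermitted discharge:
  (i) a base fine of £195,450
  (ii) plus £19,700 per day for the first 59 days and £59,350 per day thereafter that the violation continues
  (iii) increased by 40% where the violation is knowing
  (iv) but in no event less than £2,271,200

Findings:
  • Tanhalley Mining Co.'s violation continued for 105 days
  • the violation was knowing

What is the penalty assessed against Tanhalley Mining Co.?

£5,722,990

First 59 days: 59 × £19,700 = £1,162,300
Remaining days: (105 − 59) × £59,350 = £2,730,100
Per-day component: £1,162,300 + £2,730,100 = £3,892,400
Base plus per-day: £195,450 + £3,892,400 = £4,087,850
Enhancement: 40% of £4,087,850 = £1,635,140
Enhanced fine: £4,087,850 + £1,635,140 = £5,722,990
Minimum £2,271,200: £5,722,990 meets the minimum, no increase.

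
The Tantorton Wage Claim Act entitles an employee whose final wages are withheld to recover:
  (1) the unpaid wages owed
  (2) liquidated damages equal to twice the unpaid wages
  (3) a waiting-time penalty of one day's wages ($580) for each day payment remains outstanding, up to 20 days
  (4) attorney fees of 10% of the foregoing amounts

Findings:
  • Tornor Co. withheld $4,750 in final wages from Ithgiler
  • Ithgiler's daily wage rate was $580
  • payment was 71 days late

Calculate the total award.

Total award: $28,435

Doubled: 2 × $4,750 = $9,500
Penalty days: min(71, 20) = 20
Waiting-time penalty: 20 × $580 = $11,600
Subtotal: $4,750 + $9,500 + $11,600 = $25,850
Attorney fees: 10% of $25,850 = $2,585
Total award: $25,850 + $2,585 = $28,435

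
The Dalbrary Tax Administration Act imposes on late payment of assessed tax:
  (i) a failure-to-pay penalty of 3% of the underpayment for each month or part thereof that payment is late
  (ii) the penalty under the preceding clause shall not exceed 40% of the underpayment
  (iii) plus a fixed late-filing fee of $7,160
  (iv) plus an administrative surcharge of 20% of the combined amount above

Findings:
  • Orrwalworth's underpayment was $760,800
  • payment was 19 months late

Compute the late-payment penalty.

Accrued rate: 3% × 19 = 57%, capped at 40% → 40%
Failure-to-pay penalty: 40% of $760,800 = $304,320
Penalty before surcharge: $304,320 + $7,160 = $311,480
Administrative surcharge: 20% of $311,480 = $62,296
Total penalty: $311,480 + $62,296 = $373,776

$373,776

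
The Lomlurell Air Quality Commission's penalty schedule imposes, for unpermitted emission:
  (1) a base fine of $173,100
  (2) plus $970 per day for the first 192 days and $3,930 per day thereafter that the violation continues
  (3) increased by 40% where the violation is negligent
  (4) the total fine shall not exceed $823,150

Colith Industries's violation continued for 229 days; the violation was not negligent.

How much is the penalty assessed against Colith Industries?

First 192 days: 192 × $970 = $186,240
Remaining days: (229 − 192) × $3,930 = $145,410
Per-day component: $186,240 + $145,410 = $331,650
Base plus per-day: $173,100 + $331,650 = $504,750
The violation was not negligent: no 40% increase.
Cap at $823,150: $504,750 is within the cap, no reduction.

$504,750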